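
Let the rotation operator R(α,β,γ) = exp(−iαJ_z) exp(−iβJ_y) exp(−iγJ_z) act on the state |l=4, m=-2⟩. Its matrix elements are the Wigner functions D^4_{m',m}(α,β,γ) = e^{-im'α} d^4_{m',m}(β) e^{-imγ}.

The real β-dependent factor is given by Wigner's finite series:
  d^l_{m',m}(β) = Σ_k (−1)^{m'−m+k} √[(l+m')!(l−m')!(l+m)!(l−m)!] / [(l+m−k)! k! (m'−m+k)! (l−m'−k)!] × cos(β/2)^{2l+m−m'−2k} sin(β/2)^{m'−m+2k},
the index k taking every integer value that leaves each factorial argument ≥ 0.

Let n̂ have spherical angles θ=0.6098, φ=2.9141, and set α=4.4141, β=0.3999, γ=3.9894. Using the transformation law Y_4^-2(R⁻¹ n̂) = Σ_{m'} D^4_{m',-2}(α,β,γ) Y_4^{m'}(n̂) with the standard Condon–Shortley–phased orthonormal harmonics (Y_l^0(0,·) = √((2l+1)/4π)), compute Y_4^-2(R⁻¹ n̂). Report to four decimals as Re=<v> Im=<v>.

Re=0.3702 Im=-0.2166

Need the full column D^4_{m',-2} for m'=−4..4 at α=4.4141, β=0.3999, γ=3.9894.
cos(β/2)=0.980077, sin(β/2)=0.198620
d^4_{-4,-2}: single k=2 term ⇒ +0.185006;  D = +0.162140+0.089096i
d^4_{-3,-2}: k∈[1..2] ⇒ +0.645517 -0.079535 = +0.565982;  D = -0.406306+0.394020i
d^4_{-2,-2}: k∈[0..2] ⇒ +0.851295 -0.419555 +0.021539 = +0.453279;  D = -0.205995-0.403767i
d^4_{-1,-2}: k∈[0..2] ⇒ -0.731947 +0.150306 -0.004115 = -0.585756;  D = -0.576965+0.101103i
d^4_{0,-2}: k∈[0..2] ⇒ +0.331687 -0.036327 +0.000559 = +0.295920;  D = -0.036840+0.293618i
d^4_{1,-2}: k∈[0..2] ⇒ -0.100204 +0.006173 -0.000051 = -0.094082;  D = +0.085785+0.038630i
d^4_{2,-2}: k∈[0..2] ⇒ +0.021539 -0.000708 +0.000002 = +0.020834;  D = +0.013759-0.015644i
d^4_{3,-2}: k∈[0..1] ⇒ -0.003267 +0.000045 = -0.003222;  D = -0.001687-0.002745i
d^4_{4,-2}: single k=0 term ⇒ +0.000312;  D = -0.000302+0.000078i
Y_4^{m'}(θ=0.6098,φ=2.9141) and Σ D·Y over m':
  (+0.1621+0.0891i)·(+0.0292+0.0376i)  (-0.4063+0.3940i)·(-0.1496-0.1216i)  (-0.2060-0.4038i)·(+0.3651+0.1786i)  (-0.5770+0.1011i)·(-0.3687-0.0854i)  (-0.0368+0.2936i)·(-0.1433+0.0000i)  (+0.0858+0.0386i)·(+0.3687-0.0854i)  (+0.0138-0.0156i)·(+0.3651-0.1786i)  (-0.0017-0.0027i)·(+0.1496-0.1216i)  (-0.0003+0.0001i)·(+0.0292-0.0376i)
Y_4^-2(R⁻¹ n̂) = +0.370189-0.216571i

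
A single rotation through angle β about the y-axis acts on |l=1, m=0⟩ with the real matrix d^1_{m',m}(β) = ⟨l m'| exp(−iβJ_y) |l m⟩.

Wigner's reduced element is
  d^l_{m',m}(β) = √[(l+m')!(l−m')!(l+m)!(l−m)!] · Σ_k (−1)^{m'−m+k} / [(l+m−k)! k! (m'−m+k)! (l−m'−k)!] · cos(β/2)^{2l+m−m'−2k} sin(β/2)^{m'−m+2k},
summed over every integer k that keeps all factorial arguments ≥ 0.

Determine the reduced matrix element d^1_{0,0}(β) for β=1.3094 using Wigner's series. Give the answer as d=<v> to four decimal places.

d^1_{0,0}(β=1.3094) via Wigner's sum:
With c≡cos(β/2)=0.793231 and s≡sin(β/2)=0.608921, N=[1·1·1·1]^{1/2}=1.000000
k∈{0,1} keeps every argument non-negative
  k=0: (−1)^0·1.0000/(1)·0.7932^2·0.6089^0 = +0.629215
  k=1: (−1)^1·1.0000/(1)·0.7932^0·0.6089^2 = -0.370785
d^1_{0,0}(1.3094) = +0.629215 -0.370785 = +0.258430

d=0.2584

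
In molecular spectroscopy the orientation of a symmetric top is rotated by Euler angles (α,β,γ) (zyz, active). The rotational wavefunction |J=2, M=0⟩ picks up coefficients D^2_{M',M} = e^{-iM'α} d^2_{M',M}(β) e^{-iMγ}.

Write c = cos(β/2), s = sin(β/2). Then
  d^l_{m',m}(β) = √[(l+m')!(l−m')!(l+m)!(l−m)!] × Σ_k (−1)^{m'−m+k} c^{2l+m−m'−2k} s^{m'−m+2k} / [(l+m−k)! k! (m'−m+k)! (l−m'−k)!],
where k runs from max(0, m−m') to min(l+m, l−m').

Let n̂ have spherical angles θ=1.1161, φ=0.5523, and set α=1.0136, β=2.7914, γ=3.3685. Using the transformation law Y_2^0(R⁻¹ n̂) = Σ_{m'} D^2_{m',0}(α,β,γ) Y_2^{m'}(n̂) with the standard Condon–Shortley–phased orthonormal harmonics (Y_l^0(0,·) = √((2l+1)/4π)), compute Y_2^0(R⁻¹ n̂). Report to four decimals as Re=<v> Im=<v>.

Need the full column D^2_{m',0} for m'=−2..2 at α=1.0136, β=2.7914, γ=3.3685.
cos(β/2)=0.174203, sin(β/2)=0.984710
d^2_{-2,0}: single k=2 term ⇒ +0.072078;  D = -0.031766+0.064700i
d^2_{-1,0}: k∈[1..2] ⇒ +0.012751 -0.407433 = -0.394682;  D = -0.208711-0.334982i
d^2_{0,0}: k∈[0..2] ⇒ +0.000921 -0.117703 +0.940228 = +0.823445;  D = +0.823445+0.000000i
d^2_{1,0}: k∈[0..1] ⇒ -0.012751 +0.407433 = +0.394682;  D = +0.208711-0.334982i
d^2_{2,0}: single k=0 term ⇒ +0.072078;  D = -0.031766-0.064700i
Y_2^{m'}(θ=1.1161,φ=0.5523) and Σ D·Y over m':
  (-0.0318+0.0647i)·(+0.1401-0.2785i)  (-0.2087-0.3350i)·(+0.2595-0.1599i)  (+0.8234+0.0000i)·(-0.1329+0.0000i)  (+0.2087-0.3350i)·(-0.2595-0.1599i)  (-0.0318-0.0647i)·(+0.1401+0.2785i)
Y_2^0(R⁻¹ n̂) = -0.297754+0.000000i

Re=-0.2978 Im=0.0000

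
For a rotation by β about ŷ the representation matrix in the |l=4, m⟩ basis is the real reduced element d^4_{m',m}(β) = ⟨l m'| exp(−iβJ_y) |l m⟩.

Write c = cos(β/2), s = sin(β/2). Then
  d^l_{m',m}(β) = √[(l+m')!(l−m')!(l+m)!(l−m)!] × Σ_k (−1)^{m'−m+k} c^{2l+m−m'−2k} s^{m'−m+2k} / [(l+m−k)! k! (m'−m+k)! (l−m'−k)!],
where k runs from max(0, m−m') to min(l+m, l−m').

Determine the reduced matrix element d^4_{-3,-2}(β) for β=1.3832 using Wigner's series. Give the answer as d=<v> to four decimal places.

d=-0.4056

d^4_{-3,-2}(β=1.3832) via Wigner's sum:
With c≡cos(β/2)=0.770227 and s≡sin(β/2)=0.637770, N=[1·5040·2·720]^{1/2}=2693.993318
k: max(0,(-2)−(-3))=1 … min(4+(-2),4−(-3))=2
  k=1: (−1)^0·2693.9933/(720)·0.7702^7·0.6378^1 = +0.383758
  k=2: (−1)^1·2693.9933/(240)·0.7702^5·0.6378^3 = -0.789352
d^4_{-3,-2}(1.3832) = +0.383758 -0.789352 = -0.405594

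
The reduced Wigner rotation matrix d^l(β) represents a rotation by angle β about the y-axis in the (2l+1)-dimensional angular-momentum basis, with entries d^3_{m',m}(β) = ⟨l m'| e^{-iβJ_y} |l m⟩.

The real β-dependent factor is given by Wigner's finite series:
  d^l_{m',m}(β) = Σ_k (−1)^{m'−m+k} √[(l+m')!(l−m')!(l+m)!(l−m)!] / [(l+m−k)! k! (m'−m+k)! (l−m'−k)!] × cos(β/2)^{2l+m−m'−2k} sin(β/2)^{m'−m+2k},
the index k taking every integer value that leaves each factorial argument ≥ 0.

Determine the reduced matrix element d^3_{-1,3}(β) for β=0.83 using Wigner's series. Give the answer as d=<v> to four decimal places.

d=0.0857

d^3_{-1,3}(β=0.83) via Wigner's sum:
With c≡cos(β/2)=0.915116 and s≡sin(β/2)=0.403190, N=[2·24·720·1]^{1/2}=185.903201
k: max(0,(3)−(-1))=4 … min(3+(3),3−(-1))=4
  k=4: (−1)^0·185.9032/(48)·0.9151^2·0.4032^4 = +0.085711
d^3_{-1,3}(0.83) = +0.085711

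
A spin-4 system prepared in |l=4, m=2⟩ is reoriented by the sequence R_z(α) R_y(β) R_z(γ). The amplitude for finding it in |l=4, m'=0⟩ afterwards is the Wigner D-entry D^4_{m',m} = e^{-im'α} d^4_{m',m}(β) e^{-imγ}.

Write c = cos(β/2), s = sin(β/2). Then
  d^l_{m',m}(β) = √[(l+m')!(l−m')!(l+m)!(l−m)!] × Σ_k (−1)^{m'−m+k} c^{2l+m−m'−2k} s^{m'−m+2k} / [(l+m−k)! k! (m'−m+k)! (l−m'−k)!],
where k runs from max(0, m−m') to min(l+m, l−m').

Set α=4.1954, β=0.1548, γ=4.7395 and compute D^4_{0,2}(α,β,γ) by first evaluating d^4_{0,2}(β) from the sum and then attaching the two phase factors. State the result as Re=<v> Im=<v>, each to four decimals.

D^4_{0,2}(4.1954,0.1548,4.7395) = e^{-i·0·4.1954}·d^4_{0,2}(0.1548)·e^{-i·2·4.7395}. Compute d first:
c=cos(0.1548/2)=0.997006, s=sin(0.1548/2)=0.077323; N=√[24·24·720·2]=910.735966
The bounds max(0,m−m')=2 and min(l+m,l−m')=4 give 3 terms
  k=2: (−1)^0·910.7360/(96)·0.9970^6·0.0773^2 = +0.055709
  k=3: (−1)^1·910.7360/(36)·0.9970^4·0.0773^4 = -0.000894
  k=4: (−1)^2·910.7360/(96)·0.9970^2·0.0773^6 = +0.000002
d^4_{0,2}(0.1548) = +0.055709 -0.000894 +0.000002 = +0.054817
Attach z-rotation phases: D = e^{-i(0)(4.1954)}·(+0.054817)·e^{-i(2)(4.7395)} = -0.054737+0.002971i

Re=-0.0547 Im=0.0030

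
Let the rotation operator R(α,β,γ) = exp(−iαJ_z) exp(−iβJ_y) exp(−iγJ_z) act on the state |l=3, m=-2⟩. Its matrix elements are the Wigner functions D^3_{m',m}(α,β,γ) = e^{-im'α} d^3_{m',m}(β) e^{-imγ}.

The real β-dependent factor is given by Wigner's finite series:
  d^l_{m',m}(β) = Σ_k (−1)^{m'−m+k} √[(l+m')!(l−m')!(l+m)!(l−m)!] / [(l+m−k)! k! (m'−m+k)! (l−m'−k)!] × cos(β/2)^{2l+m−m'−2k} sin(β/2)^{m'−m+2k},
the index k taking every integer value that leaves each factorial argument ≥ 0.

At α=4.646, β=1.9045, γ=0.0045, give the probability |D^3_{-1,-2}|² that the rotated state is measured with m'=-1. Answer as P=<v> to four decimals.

First d^3_{-1,-2}(β=1.9045), then the phase factors e^{-i(-1)α} and e^{-i(-2)γ}:
Half-angle: c=0.579851, s=0.814722. N=√(2·24·1·120)=75.894664
Admissible k: 0..1 (factorial args all ≥0)
  k=0: (−1)^1·75.8947/(24)·0.5799^5·0.8147^1 = -0.168886
  k=1: (−1)^2·75.8947/(12)·0.5799^3·0.8147^3 = +0.666820
d^3_{-1,-2}(1.9045) = -0.168886 +0.666820 = +0.497935
|D^3_{-1,-2}|² = |d^3_{-1,-2}(β)|² = (+0.497935)² = 0.247939 (the z-rotation phases have unit modulus)

P=0.2479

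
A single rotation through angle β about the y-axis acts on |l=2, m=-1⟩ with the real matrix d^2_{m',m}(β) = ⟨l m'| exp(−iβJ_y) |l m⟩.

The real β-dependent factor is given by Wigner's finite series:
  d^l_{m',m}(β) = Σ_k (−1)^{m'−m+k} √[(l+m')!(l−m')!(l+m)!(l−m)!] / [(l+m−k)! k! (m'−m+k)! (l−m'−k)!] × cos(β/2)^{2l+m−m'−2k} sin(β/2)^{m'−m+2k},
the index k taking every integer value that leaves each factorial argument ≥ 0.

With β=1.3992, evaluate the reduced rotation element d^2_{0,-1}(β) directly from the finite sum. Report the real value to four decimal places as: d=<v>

d^2_{0,-1}(β=1.3992) via Wigner's sum:
c=cos(1.3992/2)=0.765100, s=sin(1.3992/2)=0.643912; N=√[2·2·1·6]=4.898979
k: max(0,(-1)−(0))=0 … min(2+(-1),2−(0))=1
  k=0: (−1)^1·4.8990/(2)·0.7651^3·0.6439^1 = -0.706409
  k=1: (−1)^2·4.8990/(2)·0.7651^1·0.6439^3 = +0.500349
d^2_{0,-1}(1.3992) = -0.706409 +0.500349 = -0.206060

d=-0.2061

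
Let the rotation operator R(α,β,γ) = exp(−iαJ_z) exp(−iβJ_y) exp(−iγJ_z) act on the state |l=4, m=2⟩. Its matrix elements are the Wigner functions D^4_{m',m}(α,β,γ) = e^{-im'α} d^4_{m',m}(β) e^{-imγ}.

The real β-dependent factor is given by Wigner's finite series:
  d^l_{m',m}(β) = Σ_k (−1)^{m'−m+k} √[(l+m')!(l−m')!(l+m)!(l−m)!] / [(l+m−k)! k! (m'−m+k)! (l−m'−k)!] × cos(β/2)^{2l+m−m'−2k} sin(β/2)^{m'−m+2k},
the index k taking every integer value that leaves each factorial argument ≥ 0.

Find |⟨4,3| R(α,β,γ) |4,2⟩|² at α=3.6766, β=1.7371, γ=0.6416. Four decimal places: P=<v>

D^4_{3,2}(3.6766,1.7371,0.6416) = e^{-i·3·3.6766}·d^4_{3,2}(1.7371)·e^{-i·2·0.6416}. Compute d first:
c=cos(1.7371/2)=0.645934, s=sin(1.7371/2)=0.763393; N=√[5040·1·720·2]=2693.993318
k: max(0,(2)−(3))=0 … min(4+(2),4−(3))=1
  k=0: (−1)^1·2693.9933/(720)·0.6459^7·0.7634^1 = -0.134008
  k=1: (−1)^2·2693.9933/(240)·0.6459^5·0.7634^3 = +0.561528
d^4_{3,2}(1.7371) = -0.134008 +0.561528 = +0.427520
|D^4_{3,2}|² = |d^4_{3,2}(β)|² = (+0.427520)² = 0.182773 (the z-rotation phases have unit modulus)

P=0.1828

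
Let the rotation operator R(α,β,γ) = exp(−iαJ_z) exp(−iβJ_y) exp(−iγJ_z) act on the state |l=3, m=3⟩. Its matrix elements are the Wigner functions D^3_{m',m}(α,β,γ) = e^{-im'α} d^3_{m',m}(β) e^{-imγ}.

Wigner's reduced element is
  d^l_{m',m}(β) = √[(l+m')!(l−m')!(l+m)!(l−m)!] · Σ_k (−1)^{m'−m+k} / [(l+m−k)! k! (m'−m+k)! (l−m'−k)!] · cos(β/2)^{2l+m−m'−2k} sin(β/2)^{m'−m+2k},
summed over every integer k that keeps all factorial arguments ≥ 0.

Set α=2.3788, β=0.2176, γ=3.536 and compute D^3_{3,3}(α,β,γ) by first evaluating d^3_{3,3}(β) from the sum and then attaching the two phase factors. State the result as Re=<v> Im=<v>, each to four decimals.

Re=0.4333 Im=0.8623

D^3_{3,3}(2.3788,0.2176,3.536) = e^{-i·3·2.3788}·d^3_{3,3}(0.2176)·e^{-i·3·3.536}. Compute d first:
Half-angle: c=0.994087, s=0.108585. N=√(720·1·720·1)=720.000000
k∈{0} keeps every argument non-negative
  k=0: (−1)^0·720.0000/(720)·0.9941^6·0.1086^0 = +0.965043
d^3_{3,3}(0.2176) = +0.965043
D = (+0.657565-0.753398i)·(+0.965043)·(-0.377944+0.925829i) = +0.433300+0.862299i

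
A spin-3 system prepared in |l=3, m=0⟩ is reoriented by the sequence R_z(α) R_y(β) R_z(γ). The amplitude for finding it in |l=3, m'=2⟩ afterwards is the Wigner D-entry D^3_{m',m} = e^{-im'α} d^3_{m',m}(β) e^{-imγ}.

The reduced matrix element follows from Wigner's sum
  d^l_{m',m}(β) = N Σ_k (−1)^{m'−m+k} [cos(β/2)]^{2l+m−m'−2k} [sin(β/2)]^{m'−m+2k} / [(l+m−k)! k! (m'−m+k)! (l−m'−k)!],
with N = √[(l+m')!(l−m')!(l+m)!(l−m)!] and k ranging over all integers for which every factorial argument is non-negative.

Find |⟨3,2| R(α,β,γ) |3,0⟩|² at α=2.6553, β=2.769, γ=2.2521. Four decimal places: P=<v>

P=0.0286

Split into d^3_{2,0}(β=2.769) × two z-phases.
c=cos(2.769/2)=0.185221, s=sin(2.769/2)=0.982697; N=√[120·1·6·6]=65.726707
k∈{0,1} keeps every argument non-negative
  k=0: (−1)^2·65.7267/(12)·0.1852^4·0.9827^2 = +0.006225
  k=1: (−1)^3·65.7267/(12)·0.1852^2·0.9827^4 = -0.175234
d^3_{2,0}(2.769) = +0.006225 -0.175234 = -0.169008
|D^3_{2,0}|² = |d^3_{2,0}(β)|² = (-0.169008)² = 0.028564 (the z-rotation phases have unit modulus)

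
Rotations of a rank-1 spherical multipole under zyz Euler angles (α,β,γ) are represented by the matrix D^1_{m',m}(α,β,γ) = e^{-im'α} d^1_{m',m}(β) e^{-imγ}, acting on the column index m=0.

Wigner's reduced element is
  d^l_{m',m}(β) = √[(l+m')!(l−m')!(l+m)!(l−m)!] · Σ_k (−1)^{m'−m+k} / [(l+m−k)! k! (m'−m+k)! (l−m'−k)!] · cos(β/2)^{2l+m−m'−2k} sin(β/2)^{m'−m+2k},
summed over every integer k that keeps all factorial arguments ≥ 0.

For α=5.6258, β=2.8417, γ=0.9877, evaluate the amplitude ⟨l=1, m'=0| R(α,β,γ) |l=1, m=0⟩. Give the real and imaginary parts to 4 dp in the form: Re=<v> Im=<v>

Split into d^1_{0,0}(β=2.8417) × two z-phases.
c=cos(2.8417/2)=0.149385, s=sin(2.8417/2)=0.988779; N=√[1·1·1·1]=1.000000
The bounds max(0,m−m')=0 and min(l+m,l−m')=1 give 2 terms
  k=0: (−1)^0·1.0000/(1)·0.1494^2·0.9888^0 = +0.022316
  k=1: (−1)^1·1.0000/(1)·0.1494^0·0.9888^2 = -0.977684
d^1_{0,0}(2.8417) = +0.022316 -0.977684 = -0.955368
D = (+1.000000+0.000000i)·(-0.955368)·(+1.000000+0.000000i) = -0.955368+0.000000i

Re=-0.9554 Im=0.0000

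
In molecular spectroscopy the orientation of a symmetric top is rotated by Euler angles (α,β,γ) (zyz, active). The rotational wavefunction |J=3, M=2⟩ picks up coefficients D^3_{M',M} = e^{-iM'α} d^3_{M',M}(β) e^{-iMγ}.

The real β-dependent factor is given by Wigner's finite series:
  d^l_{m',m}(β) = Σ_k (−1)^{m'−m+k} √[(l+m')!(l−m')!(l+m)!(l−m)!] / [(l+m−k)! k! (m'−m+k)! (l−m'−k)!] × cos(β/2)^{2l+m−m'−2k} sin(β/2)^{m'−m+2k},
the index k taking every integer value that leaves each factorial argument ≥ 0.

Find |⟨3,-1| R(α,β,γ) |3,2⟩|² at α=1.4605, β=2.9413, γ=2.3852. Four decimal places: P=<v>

Split into d^3_{-1,2}(β=2.9413) × two z-phases.
Half-angle: c=0.099979, s=0.994990. N=√(2·24·120·1)=75.894664
k∈{3,4} keeps every argument non-negative
  k=3: (−1)^0·75.8947/(12)·0.1000^3·0.9950^3 = +0.006226
  k=4: (−1)^1·75.8947/(24)·0.1000^1·0.9950^5 = -0.308320
d^3_{-1,2}(2.9413) = +0.006226 -0.308320 = -0.302094
|D^3_{-1,2}|² = |d^3_{-1,2}(β)|² = (-0.302094)² = 0.091261 (the z-rotation phases have unit modulus)

P=0.0913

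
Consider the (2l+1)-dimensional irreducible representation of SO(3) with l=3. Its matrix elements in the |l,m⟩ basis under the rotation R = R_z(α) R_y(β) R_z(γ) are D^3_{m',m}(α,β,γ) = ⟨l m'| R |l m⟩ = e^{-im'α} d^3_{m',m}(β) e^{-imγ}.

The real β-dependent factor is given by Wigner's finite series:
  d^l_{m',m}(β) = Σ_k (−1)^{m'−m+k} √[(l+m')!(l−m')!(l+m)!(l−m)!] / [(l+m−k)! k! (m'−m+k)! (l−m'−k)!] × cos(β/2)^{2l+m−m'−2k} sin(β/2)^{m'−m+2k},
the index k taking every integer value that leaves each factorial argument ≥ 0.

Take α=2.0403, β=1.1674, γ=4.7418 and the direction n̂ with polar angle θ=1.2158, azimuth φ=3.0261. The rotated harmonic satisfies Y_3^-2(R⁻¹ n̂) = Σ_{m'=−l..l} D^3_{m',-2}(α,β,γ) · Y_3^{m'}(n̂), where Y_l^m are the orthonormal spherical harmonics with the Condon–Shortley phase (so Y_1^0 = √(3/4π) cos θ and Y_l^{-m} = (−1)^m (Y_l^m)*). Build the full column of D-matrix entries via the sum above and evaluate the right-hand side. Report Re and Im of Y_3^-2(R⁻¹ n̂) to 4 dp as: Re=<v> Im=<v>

Need the full column D^3_{m',-2} for m'=−3..3 at α=2.0403, β=1.1674, γ=4.7418.
cos(β/2)=0.834429, sin(β/2)=0.551115
d^3_{-3,-2}: single k=1 term ⇒ +0.546092;  D = -0.543171+0.056400i
d^3_{-2,-2}: k∈[0..1] ⇒ +0.337549 -0.736229 = -0.398679;  D = -0.216135-0.335009i
d^3_{-1,-2}: k∈[0..1] ⇒ -0.705001 +0.615071 = -0.089930;  D = -0.045333+0.077668i
d^3_{0,-2}: k∈[0..1] ⇒ +0.806498 -0.351811 = +0.454687;  D = -0.453901-0.026730i
d^3_{1,-2}: k∈[0..1] ⇒ -0.615071 +0.134153 = -0.480918;  D = -0.191999-0.440929i
d^3_{2,-2}: k∈[0..1] ⇒ +0.321158 -0.028019 = +0.293139;  D = +0.186732-0.225968i
d^3_{3,-2}: single k=0 term ⇒ -0.103915;  D = +0.101385+0.022790i
Y_3^{m'}(θ=1.2158,φ=3.0261) and Σ D·Y over m':
  (-0.5432+0.0564i)·(-0.3235-0.1168i)  (-0.2161-0.3350i)·(+0.3040+0.0715i)  (-0.0453+0.0777i)·(+0.1192+0.0138i)  (-0.4539-0.0267i)·(-0.3108+0.0000i)  (-0.1920-0.4409i)·(-0.1192+0.0138i)  (+0.1867-0.2260i)·(+0.3040-0.0715i)  (+0.1014+0.0228i)·(+0.3235-0.1168i)
Y_3^-2(R⁻¹ n̂) = +0.380187-0.091794i

Re=0.3802 Im=-0.0918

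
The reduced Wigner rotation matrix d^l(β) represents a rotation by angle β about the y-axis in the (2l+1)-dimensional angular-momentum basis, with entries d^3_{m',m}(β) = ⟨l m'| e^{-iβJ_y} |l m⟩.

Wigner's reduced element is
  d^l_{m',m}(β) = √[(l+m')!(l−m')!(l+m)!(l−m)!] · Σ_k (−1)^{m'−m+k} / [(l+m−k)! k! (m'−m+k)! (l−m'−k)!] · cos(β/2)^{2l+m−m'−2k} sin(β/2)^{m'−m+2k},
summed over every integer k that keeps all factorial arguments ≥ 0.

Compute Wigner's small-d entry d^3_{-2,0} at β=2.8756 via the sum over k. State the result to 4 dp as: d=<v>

d^3_{-2,0}(β=2.8756) via Wigner's sum:
With c≡cos(β/2)=0.132605 and s≡sin(β/2)=0.991169, N=[1·120·6·6]^{1/2}=65.726707
k: max(0,(0)−(-2))=2 … min(3+(0),3−(-2))=3
  k=2: (−1)^0·65.7267/(12)·0.1326^4·0.9912^2 = +0.001664
  k=3: (−1)^1·65.7267/(12)·0.1326^2·0.9912^4 = -0.092954
d^3_{-2,0}(2.8756) = +0.001664 -0.092954 = -0.091290

d=-0.0913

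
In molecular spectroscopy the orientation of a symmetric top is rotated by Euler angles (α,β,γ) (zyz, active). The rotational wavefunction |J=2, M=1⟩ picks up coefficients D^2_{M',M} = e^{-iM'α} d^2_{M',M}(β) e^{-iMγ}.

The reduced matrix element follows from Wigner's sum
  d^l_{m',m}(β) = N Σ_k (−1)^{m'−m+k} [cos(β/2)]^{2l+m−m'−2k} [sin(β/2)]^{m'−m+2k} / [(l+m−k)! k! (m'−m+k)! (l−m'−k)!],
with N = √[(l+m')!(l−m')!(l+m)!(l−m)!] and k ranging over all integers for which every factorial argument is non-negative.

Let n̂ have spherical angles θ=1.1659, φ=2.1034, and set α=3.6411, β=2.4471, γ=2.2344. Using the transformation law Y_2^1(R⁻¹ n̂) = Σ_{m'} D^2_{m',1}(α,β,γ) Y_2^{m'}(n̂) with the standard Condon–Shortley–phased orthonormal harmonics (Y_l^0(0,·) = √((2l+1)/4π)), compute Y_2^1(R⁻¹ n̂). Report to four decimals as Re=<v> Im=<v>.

Need the full column D^2_{m',1} for m'=−2..2 at α=3.6411, β=2.4471, γ=2.2344.
cos(β/2)=0.340310, sin(β/2)=0.940313
d^2_{-2,1}: single k=3 term ⇒ +0.565877;  D = +0.186263-0.534344i
d^2_{-1,1}: k∈[2..3] ⇒ +0.307196 -0.781791 = -0.474595;  D = -0.077530-0.468219i
d^2_{0,1}: k∈[1..2] ⇒ +0.090776 -0.693055 = -0.602279;  D = +0.370980+0.474462i
d^2_{1,1}: k∈[0..1] ⇒ +0.013412 -0.307196 = -0.293784;  D = -0.269706-0.116481i
d^2_{2,1}: single k=0 term ⇒ -0.074118;  D = +0.073806-0.006796i
Y_2^{m'}(θ=1.1659,φ=2.1034) and Σ D·Y over m':
  (+0.1863-0.5343i)·(-0.1581+0.2855i)  (-0.0775-0.4682i)·(-0.1420-0.2410i)  (+0.3710+0.4745i)·(-0.1686+0.0000i)  (-0.2697-0.1165i)·(+0.1420-0.2410i)  (+0.0738-0.0068i)·(-0.1581-0.2855i)
Y_2^1(R⁻¹ n̂) = -0.121215+0.171289i

Re=-0.1212 Im=0.1713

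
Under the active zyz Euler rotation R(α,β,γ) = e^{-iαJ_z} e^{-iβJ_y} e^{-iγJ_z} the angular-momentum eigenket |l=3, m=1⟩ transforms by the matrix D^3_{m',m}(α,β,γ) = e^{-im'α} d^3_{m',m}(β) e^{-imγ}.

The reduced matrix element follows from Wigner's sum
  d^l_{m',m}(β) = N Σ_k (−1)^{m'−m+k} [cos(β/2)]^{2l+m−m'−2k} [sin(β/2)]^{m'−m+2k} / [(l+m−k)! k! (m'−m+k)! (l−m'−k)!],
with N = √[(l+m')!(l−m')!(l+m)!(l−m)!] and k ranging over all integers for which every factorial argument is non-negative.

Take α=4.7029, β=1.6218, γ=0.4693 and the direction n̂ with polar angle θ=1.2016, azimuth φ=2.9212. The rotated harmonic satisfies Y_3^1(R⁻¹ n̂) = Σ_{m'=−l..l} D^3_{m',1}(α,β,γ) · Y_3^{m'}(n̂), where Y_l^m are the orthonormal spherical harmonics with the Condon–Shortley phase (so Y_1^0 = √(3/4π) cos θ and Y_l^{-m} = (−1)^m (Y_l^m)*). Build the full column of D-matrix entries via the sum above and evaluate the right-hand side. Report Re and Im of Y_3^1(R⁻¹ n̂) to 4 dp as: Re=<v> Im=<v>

Re=-0.1810 Im=-0.1635

Need the full column D^3_{m',1} for m'=−3..3 at α=4.7029, β=1.6218, γ=0.4693.
cos(β/2)=0.688846, sin(β/2)=0.724907
d^3_{-3,1}: single k=4 term ⇒ +0.507482;  D = +0.242305+0.445899i
d^3_{-2,1}: k∈[3..4] ⇒ +0.787489 -0.436049 = +0.351440;  D = -0.310372+0.164863i
d^3_{-1,1}: k∈[2..4] ⇒ +0.709914 -1.048250 +0.145109 = -0.193227;  D = +0.089020+0.171499i
d^3_{0,1}: k∈[1..3] ⇒ +0.389480 -1.293977 +0.477668 = -0.426830;  D = -0.380683+0.193039i
d^3_{1,1}: k∈[0..2] ⇒ +0.106840 -0.946552 +0.786187 = -0.053524;  D = -0.023753-0.047965i
d^3_{2,1}: k∈[0..1] ⇒ -0.355545 +0.787489 = +0.431945;  D = -0.388883+0.188006i
d^3_{3,1}: single k=0 term ⇒ +0.458247;  D = -0.195531-0.414437i
Y_3^{m'}(θ=1.2016,φ=2.9212) and Σ D·Y over m':
  (+0.2423+0.4459i)·(-0.2671-0.2078i)  (-0.3104+0.1649i)·(+0.2901+0.1369i)  (+0.0890+0.1715i)·(+0.1026+0.0230i)  (-0.3807+0.1930i)·(-0.3163+0.0000i)  (-0.0238-0.0480i)·(-0.1026+0.0230i)  (-0.3889+0.1880i)·(+0.2901-0.1369i)  (-0.1955-0.4144i)·(+0.2671-0.2078i)
Y_3^1(R⁻¹ n̂) = -0.180963-0.163458i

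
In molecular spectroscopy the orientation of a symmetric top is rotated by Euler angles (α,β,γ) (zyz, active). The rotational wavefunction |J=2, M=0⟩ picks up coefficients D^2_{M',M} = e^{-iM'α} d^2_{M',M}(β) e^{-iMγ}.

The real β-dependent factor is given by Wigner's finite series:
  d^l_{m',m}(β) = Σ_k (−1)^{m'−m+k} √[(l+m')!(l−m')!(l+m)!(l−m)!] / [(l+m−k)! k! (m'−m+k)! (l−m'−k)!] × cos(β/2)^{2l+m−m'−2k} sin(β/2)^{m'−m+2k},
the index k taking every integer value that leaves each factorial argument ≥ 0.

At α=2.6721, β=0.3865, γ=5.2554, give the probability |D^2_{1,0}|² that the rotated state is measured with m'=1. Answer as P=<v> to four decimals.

Split into d^2_{1,0}(β=0.3865) × two z-phases.
With c≡cos(β/2)=0.981385 and s≡sin(β/2)=0.192049, N=[6·1·2·2]^{1/2}=4.898979
The bounds max(0,m−m')=0 and min(l+m,l−m')=1 give 2 terms
  k=0: (−1)^1·4.8990/(2)·0.9814^3·0.1920^1 = -0.444639
  k=1: (−1)^2·4.8990/(2)·0.9814^1·0.1920^3 = +0.017028
d^2_{1,0}(0.3865) = -0.444639 +0.017028 = -0.427611
|D^2_{1,0}|² = |d^2_{1,0}(β)|² = (-0.427611)² = 0.182851 (the z-rotation phases have unit modulus)

P=0.1829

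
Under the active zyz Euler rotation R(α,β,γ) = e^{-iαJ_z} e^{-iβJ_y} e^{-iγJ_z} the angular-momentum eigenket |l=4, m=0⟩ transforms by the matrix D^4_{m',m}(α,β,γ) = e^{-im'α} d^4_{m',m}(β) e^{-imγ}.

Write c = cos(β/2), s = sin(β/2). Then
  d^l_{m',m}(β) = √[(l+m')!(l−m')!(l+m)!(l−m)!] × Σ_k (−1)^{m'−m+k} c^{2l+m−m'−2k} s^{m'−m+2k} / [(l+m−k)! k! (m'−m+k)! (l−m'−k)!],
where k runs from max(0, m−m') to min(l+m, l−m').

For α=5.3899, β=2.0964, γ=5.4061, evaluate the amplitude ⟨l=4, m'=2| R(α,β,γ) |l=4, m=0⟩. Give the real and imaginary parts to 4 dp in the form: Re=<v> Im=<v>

First d^4_{2,0}(β=2.0964), then the phase factors e^{-i(2)α} and e^{-i(0)γ}:
c=cos(2.0964/2)=0.499132, s=sin(2.0964/2)=0.866526; N=√[720·2·24·24]=910.735966
k: max(0,(0)−(2))=0 … min(4+(0),4−(2))=2
  k=0: (−1)^2·910.7360/(96)·0.4991^6·0.8665^2 = +0.110148
  k=1: (−1)^3·910.7360/(36)·0.4991^4·0.8665^4 = -0.885273
  k=2: (−1)^4·910.7360/(96)·0.4991^2·0.8665^6 = +1.000556
d^4_{2,0}(2.0964) = +0.110148 -0.885273 +1.000556 = +0.225431
Attach z-rotation phases: D = e^{-i(2)(5.3899)}·(+0.225431)·e^{-i(0)(5.4061)} = -0.048266+0.220204i

Re=-0.0483 Im=0.2202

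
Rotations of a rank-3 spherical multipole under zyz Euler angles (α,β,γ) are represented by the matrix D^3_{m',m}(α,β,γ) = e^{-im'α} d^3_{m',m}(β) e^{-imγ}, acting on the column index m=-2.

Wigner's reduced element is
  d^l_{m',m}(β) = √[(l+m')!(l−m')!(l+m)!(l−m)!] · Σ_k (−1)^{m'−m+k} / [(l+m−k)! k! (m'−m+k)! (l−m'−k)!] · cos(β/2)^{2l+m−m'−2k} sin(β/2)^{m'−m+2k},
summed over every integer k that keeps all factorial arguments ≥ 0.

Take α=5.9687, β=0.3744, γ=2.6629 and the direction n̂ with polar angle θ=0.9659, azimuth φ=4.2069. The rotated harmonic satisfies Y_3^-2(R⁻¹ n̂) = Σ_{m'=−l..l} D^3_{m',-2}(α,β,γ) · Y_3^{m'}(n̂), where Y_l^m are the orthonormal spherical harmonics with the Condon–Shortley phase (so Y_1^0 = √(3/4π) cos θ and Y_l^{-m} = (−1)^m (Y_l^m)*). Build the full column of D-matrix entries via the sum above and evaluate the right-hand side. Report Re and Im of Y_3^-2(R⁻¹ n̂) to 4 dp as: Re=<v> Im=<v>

Re=-0.3717 Im=0.0496

Need the full column D^3_{m',-2} for m'=−3..3 at α=5.9687, β=0.3744, γ=2.6629.
cos(β/2)=0.982529, sin(β/2)=0.186109
d^3_{-3,-2}: single k=1 term ⇒ +0.417416;  D = -0.135279-0.394887i
d^3_{-2,-2}: k∈[0..1] ⇒ +0.899648 -0.161393 = +0.738255;  D = -0.011486-0.738166i
d^3_{-1,-2}: k∈[0..1] ⇒ -0.538882 +0.038669 = -0.500213;  D = -0.147310+0.478030i
d^3_{0,-2}: k∈[0..1] ⇒ +0.176797 -0.006343 = +0.170454;  D = +0.098123-0.139378i
d^3_{1,-2}: k∈[0..1] ⇒ -0.038669 +0.000694 = -0.037976;  D = -0.030394+0.022767i
d^3_{2,-2}: k∈[0..1] ⇒ +0.005791 -0.000042 = +0.005749;  D = +0.005442-0.001854i
d^3_{3,-2}: single k=0 term ⇒ -0.000537;  D = -0.000537+0.000007i
Y_3^{m'}(θ=0.9659,φ=4.2069) and Σ D·Y over m':
  (-0.1353-0.3949i)·(+0.2319-0.0126i)  (-0.0115-0.7382i)·(-0.2088-0.3332i)  (-0.1473+0.4780i)·(-0.0794+0.1435i)  (+0.0981-0.1394i)·(-0.2935+0.0000i)  (-0.0304+0.0228i)·(+0.0794+0.1435i)  (+0.0054-0.0019i)·(-0.2088+0.3332i)  (-0.0005+0.0000i)·(-0.2319-0.0126i)
Y_3^-2(R⁻¹ n̂) = -0.371679+0.049571i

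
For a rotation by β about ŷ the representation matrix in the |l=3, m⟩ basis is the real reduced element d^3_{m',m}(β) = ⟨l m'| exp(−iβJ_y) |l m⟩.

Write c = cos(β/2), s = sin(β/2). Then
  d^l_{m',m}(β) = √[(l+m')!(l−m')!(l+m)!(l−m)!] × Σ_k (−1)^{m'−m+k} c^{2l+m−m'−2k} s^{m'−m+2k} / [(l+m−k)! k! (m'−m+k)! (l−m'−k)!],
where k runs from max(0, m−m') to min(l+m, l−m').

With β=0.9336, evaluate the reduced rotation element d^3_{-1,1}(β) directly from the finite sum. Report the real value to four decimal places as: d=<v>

d^3_{-1,1}(β=0.9336) via Wigner's sum:
Half-angle: c=0.893013, s=0.450031. N=√(2·24·24·2)=48.000000
k∈{2,3,4} keeps every argument non-negative
  k=2: (−1)^0·48.0000/(8)·0.8930^4·0.4500^2 = +0.772800
  k=3: (−1)^1·48.0000/(6)·0.8930^2·0.4500^4 = -0.261683
  k=4: (−1)^2·48.0000/(48)·0.8930^0·0.4500^6 = +0.008307
d^3_{-1,1}(0.9336) = +0.772800 -0.261683 +0.008307 = +0.519424

d=0.5194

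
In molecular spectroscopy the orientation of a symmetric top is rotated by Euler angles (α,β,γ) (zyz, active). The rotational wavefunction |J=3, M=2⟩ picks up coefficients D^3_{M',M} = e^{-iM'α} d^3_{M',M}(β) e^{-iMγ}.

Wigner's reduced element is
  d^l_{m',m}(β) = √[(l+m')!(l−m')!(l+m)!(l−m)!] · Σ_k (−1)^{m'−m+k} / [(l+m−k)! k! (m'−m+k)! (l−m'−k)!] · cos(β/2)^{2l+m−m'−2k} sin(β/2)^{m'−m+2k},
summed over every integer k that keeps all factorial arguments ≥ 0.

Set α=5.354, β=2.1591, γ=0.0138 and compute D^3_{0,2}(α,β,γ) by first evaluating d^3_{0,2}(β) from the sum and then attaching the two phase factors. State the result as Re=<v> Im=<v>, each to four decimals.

Re=-0.5257 Im=0.0145

Split into d^3_{0,2}(β=2.1591) × two z-phases.
With c≡cos(β/2)=0.471725 and s≡sin(β/2)=0.881746, N=[6·6·120·1]^{1/2}=65.726707
k: max(0,(2)−(0))=2 … min(3+(2),3−(0))=3
  k=2: (−1)^0·65.7267/(12)·0.4717^4·0.8817^2 = +0.210865
  k=3: (−1)^1·65.7267/(12)·0.4717^2·0.8817^4 = -0.736736
d^3_{0,2}(2.1591) = +0.210865 -0.736736 = -0.525872
D = (+1.000000+0.000000i)·(-0.525872)·(+0.999619-0.027596i) = -0.525671+0.014512i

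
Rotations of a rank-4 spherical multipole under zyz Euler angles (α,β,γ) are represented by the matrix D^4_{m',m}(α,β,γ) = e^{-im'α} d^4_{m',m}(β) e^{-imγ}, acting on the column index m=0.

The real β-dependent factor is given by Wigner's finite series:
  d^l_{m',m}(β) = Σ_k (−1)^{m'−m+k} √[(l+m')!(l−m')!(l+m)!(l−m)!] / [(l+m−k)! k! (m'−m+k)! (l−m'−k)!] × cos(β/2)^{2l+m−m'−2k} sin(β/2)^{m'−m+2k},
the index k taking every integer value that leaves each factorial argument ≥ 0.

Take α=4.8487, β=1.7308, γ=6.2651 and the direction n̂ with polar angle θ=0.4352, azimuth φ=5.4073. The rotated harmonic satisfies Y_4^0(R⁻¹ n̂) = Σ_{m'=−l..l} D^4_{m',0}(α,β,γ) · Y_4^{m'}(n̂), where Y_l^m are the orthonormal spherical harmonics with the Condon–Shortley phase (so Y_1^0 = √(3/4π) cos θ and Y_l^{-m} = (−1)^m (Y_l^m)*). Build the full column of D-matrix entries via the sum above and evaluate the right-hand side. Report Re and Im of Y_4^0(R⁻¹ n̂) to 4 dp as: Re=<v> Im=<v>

Re=0.1864 Im=0.0000

Need the full column D^4_{m',0} for m'=−4..4 at α=4.8487, β=1.7308, γ=6.2651.
cos(β/2)=0.648336, sin(β/2)=0.761355
d^4_{-4,0}: single k=4 term ⇒ +0.496703;  D = +0.424681+0.257603i
d^4_{-3,0}: k∈[3..4] ⇒ +0.598170 -0.824895 = -0.226725;  D = +0.090153-0.208031i
d^4_{-2,0}: k∈[2..4] ⇒ +0.408408 -1.501888 +0.776682 = -0.316798;  D = +0.305098+0.085300i
d^4_{-1,0}: k∈[1..4] ⇒ +0.163946 -1.356522 +1.870686 -0.429956 = +0.248155;  D = +0.033722-0.245853i
d^4_{0,0}: k∈[0..4] ⇒ +0.031218 -0.688800 +2.137224 -1.309911 +0.112901 = +0.282631;  D = +0.282631+0.000000i
d^4_{1,0}: k∈[0..3] ⇒ -0.163946 +1.356522 -1.870686 +0.429956 = -0.248155;  D = -0.033722-0.245853i
d^4_{2,0}: k∈[0..2] ⇒ +0.408408 -1.501888 +0.776682 = -0.316798;  D = +0.305098-0.085300i
d^4_{3,0}: k∈[0..1] ⇒ -0.598170 +0.824895 = +0.226725;  D = -0.090153-0.208031i
d^4_{4,0}: single k=0 term ⇒ +0.496703;  D = +0.424681-0.257603i
Y_4^{m'}(θ=0.4352,φ=5.4073) and Σ D·Y over m':
  (+0.4247+0.2576i)·(-0.0131-0.0050i)  (+0.0902-0.2080i)·(-0.0741+0.0418i)  (+0.3051+0.0853i)·(-0.0509+0.2782i)  (+0.0337-0.2459i)·(+0.3191+0.3828i)  (+0.2826+0.0000i)·(+0.2112+0.0000i)  (-0.0337-0.2459i)·(-0.3191+0.3828i)  (+0.3051-0.0853i)·(-0.0509-0.2782i)  (-0.0902-0.2080i)·(+0.0741+0.0418i)  (+0.4247-0.2576i)·(-0.0131+0.0050i)
Y_4^0(R⁻¹ n̂) = +0.186425+0.000000i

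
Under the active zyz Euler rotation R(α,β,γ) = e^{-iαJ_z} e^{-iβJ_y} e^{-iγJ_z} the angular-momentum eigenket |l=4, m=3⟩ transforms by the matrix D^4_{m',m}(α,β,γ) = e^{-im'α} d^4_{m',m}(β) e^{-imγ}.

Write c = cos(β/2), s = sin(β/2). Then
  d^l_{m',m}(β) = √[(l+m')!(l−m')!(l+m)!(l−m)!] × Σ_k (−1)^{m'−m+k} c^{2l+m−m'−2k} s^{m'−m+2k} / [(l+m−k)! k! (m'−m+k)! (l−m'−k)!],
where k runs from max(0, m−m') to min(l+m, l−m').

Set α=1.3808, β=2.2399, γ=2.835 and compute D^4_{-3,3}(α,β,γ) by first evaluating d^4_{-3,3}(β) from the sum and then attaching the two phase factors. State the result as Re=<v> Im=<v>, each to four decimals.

D^4_{-3,3}(1.3808,2.2399,2.835) = e^{-i·-3·1.3808}·d^4_{-3,3}(2.2399)·e^{-i·3·2.835}. Compute d first:
c=cos(2.2399/2)=0.435727, s=sin(2.2399/2)=0.900079; N=√[1·5040·5040·1]=5040.000000
Admissible k: 6..7 (factorial args all ≥0)
  k=6: (−1)^0·5040.0000/(720)·0.4357^2·0.9001^6 = +0.706660
  k=7: (−1)^1·5040.0000/(5040)·0.4357^0·0.9001^8 = -0.430768
d^4_{-3,3}(2.2399) = +0.706660 -0.430768 = +0.275892
D = (-0.539623-0.841907i)·(+0.275892)·(-0.605997-0.795467i) = -0.094548+0.259185i

Re=-0.0945 Im=0.2592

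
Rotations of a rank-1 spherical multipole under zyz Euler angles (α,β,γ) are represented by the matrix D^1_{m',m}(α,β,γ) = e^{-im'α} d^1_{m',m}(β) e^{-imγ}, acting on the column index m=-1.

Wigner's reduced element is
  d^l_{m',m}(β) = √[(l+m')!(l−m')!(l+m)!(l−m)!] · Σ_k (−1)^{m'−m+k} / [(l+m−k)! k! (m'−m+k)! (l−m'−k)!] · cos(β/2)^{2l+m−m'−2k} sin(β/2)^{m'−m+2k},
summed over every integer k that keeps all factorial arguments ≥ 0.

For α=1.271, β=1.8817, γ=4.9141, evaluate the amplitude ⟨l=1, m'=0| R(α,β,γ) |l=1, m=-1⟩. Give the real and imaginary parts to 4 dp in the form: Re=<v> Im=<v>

Re=-0.1349 Im=0.6596

First d^1_{0,-1}(β=1.8817), then the phase factors e^{-i(0)α} and e^{-i(-1)γ}:
c=cos(1.8817/2)=0.589101, s=sin(1.8817/2)=0.808059; N=√[1·1·1·2]=1.414214
Admissible k: 0..0 (factorial args all ≥0)
  k=0: (−1)^1·1.4142/(1)·0.5891^1·0.8081^1 = -0.673206
d^1_{0,-1}(1.8817) = -0.673206
D = (+1.000000+0.000000i)·(-0.673206)·(+0.200346-0.979725i) = -0.134874+0.659557i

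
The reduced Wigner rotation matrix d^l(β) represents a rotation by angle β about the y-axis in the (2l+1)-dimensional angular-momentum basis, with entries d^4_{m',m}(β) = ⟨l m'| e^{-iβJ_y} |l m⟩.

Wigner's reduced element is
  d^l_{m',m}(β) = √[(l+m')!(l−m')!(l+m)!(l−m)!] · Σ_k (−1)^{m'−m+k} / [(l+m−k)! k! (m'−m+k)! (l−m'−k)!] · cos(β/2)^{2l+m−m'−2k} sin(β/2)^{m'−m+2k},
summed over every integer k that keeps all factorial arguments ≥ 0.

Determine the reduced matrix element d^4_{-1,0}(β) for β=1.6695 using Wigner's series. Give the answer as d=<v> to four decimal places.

d^4_{-1,0}(β=1.6695) via Wigner's sum:
Half-angle: c=0.671363, s=0.741129. N=√(6·120·24·24)=643.987578
Admissible k: 1..4 (factorial args all ≥0)
  k=1: (−1)^0·643.9876/(144)·0.6714^7·0.7411^1 = +0.203756
  k=2: (−1)^1·643.9876/(24)·0.6714^5·0.7411^3 = -1.489821
  k=3: (−1)^2·643.9876/(24)·0.6714^3·0.7411^5 = +1.815543
  k=4: (−1)^3·643.9876/(144)·0.6714^1·0.7411^7 = -0.368746
d^4_{-1,0}(1.6695) = +0.203756 -1.489821 +1.815543 -0.368746 = +0.160732

d=0.1607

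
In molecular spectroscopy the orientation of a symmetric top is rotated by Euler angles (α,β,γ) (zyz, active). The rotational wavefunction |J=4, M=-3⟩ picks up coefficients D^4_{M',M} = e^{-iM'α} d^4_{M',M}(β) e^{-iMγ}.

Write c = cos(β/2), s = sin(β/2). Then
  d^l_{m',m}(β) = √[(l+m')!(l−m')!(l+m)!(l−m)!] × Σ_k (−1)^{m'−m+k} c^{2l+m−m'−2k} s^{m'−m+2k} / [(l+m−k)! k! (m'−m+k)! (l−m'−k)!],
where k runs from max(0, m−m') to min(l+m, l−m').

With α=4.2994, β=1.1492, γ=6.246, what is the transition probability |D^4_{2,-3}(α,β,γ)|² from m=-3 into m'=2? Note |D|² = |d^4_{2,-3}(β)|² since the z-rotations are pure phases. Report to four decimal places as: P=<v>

Split into d^4_{2,-3}(β=1.1492) × two z-phases.
With c≡cos(β/2)=0.839410 and s≡sin(β/2)=0.543499, N=[720·2·1·5040]^{1/2}=2693.993318
k∈{0,1} keeps every argument non-negative
  k=0: (−1)^5·2693.9933/(240)·0.8394^3·0.5435^5 = -0.314848
  k=1: (−1)^6·2693.9933/(720)·0.8394^1·0.5435^7 = +0.043998
d^4_{2,-3}(1.1492) = -0.314848 +0.043998 = -0.270851
|D^4_{2,-3}|² = |d^4_{2,-3}(β)|² = (-0.270851)² = 0.073360 (the z-rotation phases have unit modulus)

P=0.0734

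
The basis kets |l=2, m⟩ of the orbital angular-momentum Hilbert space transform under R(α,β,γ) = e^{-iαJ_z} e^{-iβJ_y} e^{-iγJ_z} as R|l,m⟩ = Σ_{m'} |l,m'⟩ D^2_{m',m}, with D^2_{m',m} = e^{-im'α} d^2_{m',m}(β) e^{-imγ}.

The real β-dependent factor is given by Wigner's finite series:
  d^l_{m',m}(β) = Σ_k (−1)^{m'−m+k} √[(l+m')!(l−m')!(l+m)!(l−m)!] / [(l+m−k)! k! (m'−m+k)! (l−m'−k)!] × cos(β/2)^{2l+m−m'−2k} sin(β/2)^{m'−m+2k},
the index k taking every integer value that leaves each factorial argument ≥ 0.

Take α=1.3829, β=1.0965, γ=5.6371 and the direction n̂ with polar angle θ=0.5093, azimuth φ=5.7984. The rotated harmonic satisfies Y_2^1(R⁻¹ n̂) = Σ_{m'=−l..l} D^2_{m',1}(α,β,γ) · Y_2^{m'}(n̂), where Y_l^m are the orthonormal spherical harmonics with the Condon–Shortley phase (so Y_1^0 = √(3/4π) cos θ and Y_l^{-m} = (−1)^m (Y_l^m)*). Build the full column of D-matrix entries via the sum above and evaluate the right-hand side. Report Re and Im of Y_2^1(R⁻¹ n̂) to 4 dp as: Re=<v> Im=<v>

Need the full column D^2_{m',1} for m'=−2..2 at α=1.3829, β=1.0965, γ=5.6371.
cos(β/2)=0.853438, sin(β/2)=0.521195
d^2_{-2,1}: single k=3 term ⇒ +0.241658;  D = -0.232884-0.064526i
d^2_{-1,1}: k∈[2..3] ⇒ +0.593560 -0.073790 = +0.519770;  D = -0.229907+0.466158i
d^2_{0,1}: k∈[1..2] ⇒ +0.793581 -0.295970 = +0.497611;  D = +0.397316+0.299595i
d^2_{1,1}: k∈[0..1] ⇒ +0.530503 -0.593560 = -0.063057;  D = -0.046701+0.042370i
d^2_{2,1}: single k=0 term ⇒ -0.647956;  D = +0.338081+0.552765i
Y_2^{m'}(θ=0.5093,φ=5.7984) and Σ D·Y over m':
  (-0.2329-0.0645i)·(+0.0519+0.0757i)  (-0.2299+0.4662i)·(+0.2910+0.1533i)  (+0.3973+0.2996i)·(+0.4059+0.0000i)  (-0.0467+0.0424i)·(-0.2910+0.1533i)  (+0.3381+0.5528i)·(+0.0519-0.0757i)
Y_2^1(R⁻¹ n̂) = +0.082218+0.184635i

Re=0.0822 Im=0.1846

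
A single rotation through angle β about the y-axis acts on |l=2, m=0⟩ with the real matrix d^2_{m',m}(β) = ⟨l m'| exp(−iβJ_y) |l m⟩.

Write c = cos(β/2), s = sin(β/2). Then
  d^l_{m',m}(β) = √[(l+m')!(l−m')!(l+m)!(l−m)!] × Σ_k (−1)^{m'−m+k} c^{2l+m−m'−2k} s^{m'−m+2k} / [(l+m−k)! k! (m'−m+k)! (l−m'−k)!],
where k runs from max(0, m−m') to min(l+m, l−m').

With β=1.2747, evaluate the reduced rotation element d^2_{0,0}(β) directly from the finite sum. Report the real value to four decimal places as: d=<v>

d^2_{0,0}(β=1.2747) via Wigner's sum:
With c≡cos(β/2)=0.803676 and s≡sin(β/2)=0.595068, N=[2·2·2·2]^{1/2}=4.000000
k: max(0,(0)−(0))=0 … min(2+(0),2−(0))=2
  k=0: (−1)^0·4.0000/(4)·0.8037^4·0.5951^0 = +0.417179
  k=1: (−1)^1·4.0000/(1)·0.8037^2·0.5951^2 = -0.914859
  k=2: (−1)^2·4.0000/(4)·0.8037^0·0.5951^4 = +0.125391
d^2_{0,0}(1.2747) = +0.417179 -0.914859 +0.125391 = -0.372289

d=-0.3723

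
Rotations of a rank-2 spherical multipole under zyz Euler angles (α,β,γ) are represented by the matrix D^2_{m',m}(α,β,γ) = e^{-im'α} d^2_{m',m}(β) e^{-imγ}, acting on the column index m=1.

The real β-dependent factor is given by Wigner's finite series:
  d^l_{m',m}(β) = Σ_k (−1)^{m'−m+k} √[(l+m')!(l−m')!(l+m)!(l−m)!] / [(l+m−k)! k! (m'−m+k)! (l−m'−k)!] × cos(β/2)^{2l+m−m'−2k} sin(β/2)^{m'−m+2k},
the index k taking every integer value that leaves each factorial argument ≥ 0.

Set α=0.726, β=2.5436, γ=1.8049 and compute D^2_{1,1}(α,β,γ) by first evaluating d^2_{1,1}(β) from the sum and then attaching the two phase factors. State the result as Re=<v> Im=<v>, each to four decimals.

Re=0.1886 Im=0.1320

First d^2_{1,1}(β=2.5436), then the phase factors e^{-i(1)α} and e^{-i(1)γ}:
c=cos(2.5436/2)=0.294561, s=sin(2.5436/2)=0.955633; N=√[6·1·6·1]=6.000000
k: max(0,(1)−(1))=0 … min(2+(1),2−(1))=1
  k=0: (−1)^0·6.0000/(6)·0.2946^4·0.9556^0 = +0.007528
  k=1: (−1)^1·6.0000/(2)·0.2946^2·0.9556^2 = -0.237714
d^2_{1,1}(2.5436) = +0.007528 -0.237714 = -0.230185
Attach z-rotation phases: D = e^{-i(1)(0.726)}·(-0.230185)·e^{-i(1)(1.8049)} = +0.188580+0.131996i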